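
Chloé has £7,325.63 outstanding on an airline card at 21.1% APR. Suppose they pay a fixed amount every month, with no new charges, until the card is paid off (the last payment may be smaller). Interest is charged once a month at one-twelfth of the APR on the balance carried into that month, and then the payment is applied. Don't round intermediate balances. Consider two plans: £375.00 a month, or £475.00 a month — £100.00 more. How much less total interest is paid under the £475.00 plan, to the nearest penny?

£433.19

Monthly rate r = 21.1%/12 = 1.75833% = 0.0175833.
At £375.00/mo: n = ⌈−ln(1 − rB₀/P)/ln(1+r)⌉ = 25 payments (last £53.87); total interest = total paid − £7,325.63 = £1,728.24.
At £475.00/mo: 19 payments (last £70.68); total interest £1,295.05.
Interest saved = £1,728.24 − £1,295.05 = £433.19.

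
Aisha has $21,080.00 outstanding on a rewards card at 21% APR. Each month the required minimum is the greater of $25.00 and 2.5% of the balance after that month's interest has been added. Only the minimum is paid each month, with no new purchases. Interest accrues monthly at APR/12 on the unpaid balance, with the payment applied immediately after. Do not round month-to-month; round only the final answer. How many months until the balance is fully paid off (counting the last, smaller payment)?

Monthly rate r = 21%/12 = 1.75% = 0.0175.
While 2.5% of the post-interest balance exceeds $25.00, each month B ← (B·(1+r))·(1 − 0.025), i.e. B shrinks by the factor (1+r)·0.975 = 0.99206.
This holds for months 1–385. Entering month 386 the balance is $980.39; 2.5% of the post-interest balance is now below $25.00, so the flat $25.00 minimum applies from here.
From month 386 a fixed $25.00 at rate r clears $980.39 in 67 more payments. Total: 385 + 67 = 452 months.

452 months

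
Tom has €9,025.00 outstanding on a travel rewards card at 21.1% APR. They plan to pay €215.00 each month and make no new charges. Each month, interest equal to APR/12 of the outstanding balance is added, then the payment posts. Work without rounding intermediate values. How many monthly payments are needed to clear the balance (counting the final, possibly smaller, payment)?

77 months

Monthly rate r = 21.1%/12 = 1.75833% = 0.0175833.
Recurrence: B ← B·(1+r) − €215.00.
Month 1: interest €158.69; balance after payment €8,968.69.
Month 2: interest €157.70; balance after payment €8,911.39.
Closed form: n = −ln(1 − rB₀/P)/ln(1+r) = −ln(0.26191)/ln(1.01758) ≈ 76.863, so the balance reaches zero during payment 77.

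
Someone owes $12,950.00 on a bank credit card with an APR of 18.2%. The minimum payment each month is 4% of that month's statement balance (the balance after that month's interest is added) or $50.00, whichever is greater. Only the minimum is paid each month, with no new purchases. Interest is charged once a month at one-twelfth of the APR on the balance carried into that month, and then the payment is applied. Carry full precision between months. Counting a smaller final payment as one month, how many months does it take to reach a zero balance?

Monthly rate r = 18.2%/12 = 1.51667% = 0.0151667.
While 4% of the post-interest balance exceeds $50.00, each month B ← (B·(1+r))·(1 − 0.04), i.e. B shrinks by the factor (1+r)·0.96 = 0.97456.
This holds for months 1–92. Entering month 93 the balance is $1,209.65; 4% of the post-interest balance is now below $50.00, so the flat $50.00 minimum applies from here.
From month 93 a fixed $50.00 at rate r clears $1,209.65 in 31 more payments. Total: 92 + 31 = 123 months.

123 months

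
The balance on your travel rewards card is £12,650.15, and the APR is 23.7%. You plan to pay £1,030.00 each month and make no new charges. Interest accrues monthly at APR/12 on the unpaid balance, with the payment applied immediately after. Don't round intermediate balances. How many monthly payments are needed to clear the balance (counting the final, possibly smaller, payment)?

15 months

Monthly rate r = 23.7%/12 = 1.975% = 0.01975.
Recurrence: B ← B·(1+r) − £1,030.00.
Month 1: interest £249.84; balance after payment £11,869.99.
Month 2: interest £234.43; balance after payment £11,074.42.
Closed form: n = −ln(1 − rB₀/P)/ln(1+r) = −ln(0.75744)/ln(1.01975) ≈ 14.205, so the balance reaches zero during payment 15.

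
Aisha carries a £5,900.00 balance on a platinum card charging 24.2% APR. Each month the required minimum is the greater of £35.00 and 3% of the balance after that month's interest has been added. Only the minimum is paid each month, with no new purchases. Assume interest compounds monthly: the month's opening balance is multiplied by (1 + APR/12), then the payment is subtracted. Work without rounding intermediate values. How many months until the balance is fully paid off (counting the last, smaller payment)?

Monthly rate r = 24.2%/12 = 2.01667% = 0.0201667.
While 3% of the post-interest balance exceeds £35.00, each month B ← (B·(1+r))·(1 − 0.03), i.e. B shrinks by the factor (1+r)·0.97 = 0.98956.
This holds for months 1–157. Entering month 158 the balance is £1,136.01; 3% of the post-interest balance is now below £35.00, so the flat £35.00 minimum applies from here.
From month 158 a fixed £35.00 at rate r clears £1,136.01 in 54 more payments. Total: 157 + 54 = 211 months.

211 months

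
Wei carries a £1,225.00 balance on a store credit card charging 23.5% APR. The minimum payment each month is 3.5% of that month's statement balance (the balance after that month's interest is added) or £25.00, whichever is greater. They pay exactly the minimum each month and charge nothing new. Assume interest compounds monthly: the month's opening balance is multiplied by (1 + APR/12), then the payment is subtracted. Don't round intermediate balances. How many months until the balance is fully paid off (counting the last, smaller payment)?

Monthly rate r = 23.5%/12 = 1.95833% = 0.0195833.
While 3.5% of the post-interest balance exceeds £25.00, each month B ← (B·(1+r))·(1 − 0.035), i.e. B shrinks by the factor (1+r)·0.965 = 0.9839.
This holds for months 1–35. Entering month 36 the balance is £694.04; 3.5% of the post-interest balance is now below £25.00, so the flat £25.00 minimum applies from here.
From month 36 a fixed £25.00 at rate r clears £694.04 in 41 more payments. Total: 35 + 41 = 76 months.

76 months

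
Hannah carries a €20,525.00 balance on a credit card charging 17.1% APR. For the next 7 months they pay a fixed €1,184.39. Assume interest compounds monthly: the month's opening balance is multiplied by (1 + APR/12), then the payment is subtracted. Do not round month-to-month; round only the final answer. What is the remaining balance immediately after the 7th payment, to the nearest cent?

Monthly rate r = 17.1%/12 = 1.425% = 0.01425.
Each month: B ← B·(1+r) − €1,184.39.
Month 1: interest €292.48; balance after payment €19,633.09.
Month 2: interest €279.77; balance after payment €18,728.47.
Month 3: interest €266.88; balance after payment €17,810.96.
Month 4: interest €253.81; balance after payment €16,880.38.
Month 5: interest €240.55; balance after payment €15,936.54.
Month 6: interest €227.10; balance after payment €14,979.24.
Month 7: interest €213.45; balance after payment €14,008.30.

€14,008.30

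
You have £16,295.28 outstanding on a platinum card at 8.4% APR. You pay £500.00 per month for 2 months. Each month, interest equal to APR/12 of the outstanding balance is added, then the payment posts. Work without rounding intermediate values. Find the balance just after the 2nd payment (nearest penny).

Monthly rate r = 8.4%/12 = 0.7% = 0.007.
Each month: B ← B·(1+r) − £500.00.
Month 1: interest £114.07; balance after payment £15,909.35.
Month 2: interest £111.37; balance after payment £15,520.71.

£15,520.71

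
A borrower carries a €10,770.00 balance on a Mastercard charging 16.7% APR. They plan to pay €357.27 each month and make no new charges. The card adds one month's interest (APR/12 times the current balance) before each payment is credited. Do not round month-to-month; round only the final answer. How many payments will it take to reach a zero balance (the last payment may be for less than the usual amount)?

40 payments

Monthly rate r = 16.7%/12 = 1.39167% = 0.0139167.
Recurrence: B ← B·(1+r) − €357.27.
Month 1: interest €149.88; balance after payment €10,562.61.
Month 2: interest €147.00; balance after payment €10,352.34.
Closed form: n = −ln(1 − rB₀/P)/ln(1+r) = −ln(0.58048)/ln(1.01392) ≈ 39.354, so the balance reaches zero during payment 40.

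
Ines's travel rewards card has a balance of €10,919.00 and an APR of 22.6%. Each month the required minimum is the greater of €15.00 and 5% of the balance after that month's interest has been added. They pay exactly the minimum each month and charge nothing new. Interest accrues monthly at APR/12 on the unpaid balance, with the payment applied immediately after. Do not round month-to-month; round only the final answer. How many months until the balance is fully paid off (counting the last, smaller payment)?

136 months

Monthly rate r = 22.6%/12 = 1.88333% = 0.0188333.
While 5% of the post-interest balance exceeds €15.00, each month B ← (B·(1+r))·(1 − 0.05), i.e. B shrinks by the factor (1+r)·0.95 = 0.96789.
This holds for months 1–111. Entering month 112 the balance is €291.71; 5% of the post-interest balance is now below €15.00, so the flat €15.00 minimum applies from here.
From month 112 a fixed €15.00 at rate r clears €291.71 in 25 more payments. Total: 111 + 25 = 136 months.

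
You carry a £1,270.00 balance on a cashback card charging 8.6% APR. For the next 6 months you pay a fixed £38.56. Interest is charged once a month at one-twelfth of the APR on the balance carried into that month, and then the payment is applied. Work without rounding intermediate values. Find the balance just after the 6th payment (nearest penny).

£1,090.05

Monthly rate r = 8.6%/12 = 0.716667% = 0.00716667.
Each month: B ← B·(1+r) − £38.56.
Month 1: interest £9.10; balance after payment £1,240.54.
Month 2: interest £8.89; balance after payment £1,210.87.
Month 3: interest £8.68; balance after payment £1,180.99.
Month 4: interest £8.46; balance after payment £1,150.89.
Month 5: interest £8.25; balance after payment £1,120.58.
Month 6: interest £8.03; balance after payment £1,090.05.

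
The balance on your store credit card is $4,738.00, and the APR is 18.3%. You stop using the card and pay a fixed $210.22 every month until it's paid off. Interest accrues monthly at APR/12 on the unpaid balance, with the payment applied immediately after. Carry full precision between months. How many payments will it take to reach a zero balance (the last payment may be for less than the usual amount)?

28 payments

Monthly rate r = 18.3%/12 = 1.525% = 0.01525.
Recurrence: B ← B·(1+r) − $210.22.
Month 1: interest $72.25; balance after payment $4,600.03.
Month 2: interest $70.15; balance after payment $4,459.97.
Closed form: n = −ln(1 − rB₀/P)/ln(1+r) = −ln(0.65629)/ln(1.01525) ≈ 27.826, so the balance reaches zero during payment 28.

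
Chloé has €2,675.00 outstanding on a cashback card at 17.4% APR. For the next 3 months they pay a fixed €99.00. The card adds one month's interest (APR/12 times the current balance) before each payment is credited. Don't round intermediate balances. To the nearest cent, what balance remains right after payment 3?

Monthly rate r = 17.4%/12 = 1.45% = 0.0145.
Each month: B ← B·(1+r) − €99.00.
Month 1: interest €38.79; balance after payment €2,614.79.
Month 2: interest €37.91; balance after payment €2,553.70.
Month 3: interest €37.03; balance after payment €2,491.73.

€2,491.73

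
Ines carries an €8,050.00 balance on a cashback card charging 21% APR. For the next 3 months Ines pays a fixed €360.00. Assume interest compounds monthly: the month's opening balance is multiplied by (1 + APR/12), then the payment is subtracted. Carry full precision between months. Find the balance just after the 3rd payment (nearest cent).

Monthly rate r = 21%/12 = 1.75% = 0.0175.
Each month: B ← B·(1+r) − €360.00.
Month 1: interest €140.88; balance after payment €7,830.88.
Month 2: interest €137.04; balance after payment €7,607.92.
Month 3: interest €133.14; balance after payment €7,381.05.

€7,381.05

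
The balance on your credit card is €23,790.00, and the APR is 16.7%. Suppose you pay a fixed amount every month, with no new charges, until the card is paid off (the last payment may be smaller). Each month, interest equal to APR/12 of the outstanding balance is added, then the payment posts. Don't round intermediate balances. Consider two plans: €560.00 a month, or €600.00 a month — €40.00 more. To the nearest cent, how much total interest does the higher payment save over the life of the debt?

Monthly rate r = 16.7%/12 = 1.39167% = 0.0139167.
At €560.00/mo: n = ⌈−ln(1 − rB₀/P)/ln(1+r)⌉ = 65 payments (last €407.06); total interest = total paid − €23,790.00 = €12,457.06.
At €600.00/mo: 59 payments (last €39.53); total interest €11,049.53.
Interest saved = €12,457.06 − €11,049.53 = €1,407.53.

€1,407.53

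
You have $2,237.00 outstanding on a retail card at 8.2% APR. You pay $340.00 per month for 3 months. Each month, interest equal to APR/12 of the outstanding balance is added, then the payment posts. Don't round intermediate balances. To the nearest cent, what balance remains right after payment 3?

Monthly rate r = 8.2%/12 = 0.683333% = 0.00683333.
Each month: B ← B·(1+r) − $340.00.
Month 1: interest $15.29; balance after payment $1,912.29.
Month 2: interest $13.07; balance after payment $1,585.35.
Month 3: interest $10.83; balance after payment $1,256.19.

$1,256.19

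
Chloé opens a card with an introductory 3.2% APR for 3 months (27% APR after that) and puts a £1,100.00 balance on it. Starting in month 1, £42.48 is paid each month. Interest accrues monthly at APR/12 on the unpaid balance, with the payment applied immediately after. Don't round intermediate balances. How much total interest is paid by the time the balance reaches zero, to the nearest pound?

£427

Promo months 1–3 at r₀ = 3.2%/12 = 0.00266667; months 4+ at r₁ = 27%/12 = 0.0225.
After month 3: iterate B ← B·(1+r₀) − £42.48 for 3 months → £981.04.
Then at r₁ with £42.48/mo: n₂ = −ln(1 − r₁·B/P)/ln(1+r₁) ≈ 32.95 → 33 more payments.
Total paid = 35·£42.48 + £40.42 = £1,527.22; interest = £1,527.22 − £1,100.00 = £427.22.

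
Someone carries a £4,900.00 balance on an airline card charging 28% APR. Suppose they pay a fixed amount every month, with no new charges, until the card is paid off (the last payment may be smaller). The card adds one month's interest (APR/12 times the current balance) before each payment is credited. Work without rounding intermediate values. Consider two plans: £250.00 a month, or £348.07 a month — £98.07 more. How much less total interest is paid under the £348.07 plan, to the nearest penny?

£616.04

Monthly rate r = 28%/12 = 2.33333% = 0.0233333.
At £250.00/mo: n = ⌈−ln(1 − rB₀/P)/ln(1+r)⌉ = 27 payments (last £126.05); total interest = total paid − £4,900.00 = £1,726.05.
At £348.07/mo: 18 payments (last £92.82); total interest £1,110.01.
Interest saved = £1,726.05 − £1,110.01 = £616.04.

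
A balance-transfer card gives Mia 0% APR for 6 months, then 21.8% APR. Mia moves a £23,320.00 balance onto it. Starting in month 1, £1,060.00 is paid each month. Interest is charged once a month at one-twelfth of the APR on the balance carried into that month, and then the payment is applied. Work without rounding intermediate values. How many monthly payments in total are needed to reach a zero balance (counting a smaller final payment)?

Promo months 1–6 at r₀ = 0%/12 = 0; months 7+ at r₁ = 21.8%/12 = 0.0181667.
After month 6 (no interest yet): B = £23,320.00 − 6·£1,060.00 = £16,960.00.
Then at r₁ with £1,060.00/mo: n₂ = −ln(1 − r₁·B/P)/ln(1+r₁) ≈ 19.08 → 20 more payments.

26 payments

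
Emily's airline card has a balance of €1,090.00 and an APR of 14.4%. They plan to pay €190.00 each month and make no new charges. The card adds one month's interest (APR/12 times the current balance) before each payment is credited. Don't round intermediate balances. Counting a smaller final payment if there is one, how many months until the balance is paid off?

6 payments

Monthly rate r = 14.4%/12 = 1.2% = 0.012.
Recurrence: B ← B·(1+r) − €190.00.
Month 1: interest €13.08; balance after payment €913.08.
Month 2: interest €10.96; balance after payment €734.04.
Month 3: interest €8.81; balance after payment €552.85.
Month 4: interest €6.63; balance after payment €369.48.
Month 5: interest €4.43; balance after payment €183.91.
Month 6: interest €2.21; balance after payment €0.00.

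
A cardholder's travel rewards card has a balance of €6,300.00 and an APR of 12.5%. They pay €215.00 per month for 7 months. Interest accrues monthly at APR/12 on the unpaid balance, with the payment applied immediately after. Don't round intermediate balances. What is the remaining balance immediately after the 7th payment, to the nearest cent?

Monthly rate r = 12.5%/12 = 1.04167% = 0.0104167.
Each month: B ← B·(1+r) − €215.00.
Month 1: interest €65.62; balance after payment €6,150.62.
Month 2: interest €64.07; balance after payment €5,999.69.
Month 3: interest €62.50; balance after payment €5,847.19.
Month 4: interest €60.91; balance after payment €5,693.10.
Month 5: interest €59.30; balance after payment €5,537.40.
Month 6: interest €57.68; balance after payment €5,380.08.
Month 7: interest €56.04; balance after payment €5,221.13.

€5,221.13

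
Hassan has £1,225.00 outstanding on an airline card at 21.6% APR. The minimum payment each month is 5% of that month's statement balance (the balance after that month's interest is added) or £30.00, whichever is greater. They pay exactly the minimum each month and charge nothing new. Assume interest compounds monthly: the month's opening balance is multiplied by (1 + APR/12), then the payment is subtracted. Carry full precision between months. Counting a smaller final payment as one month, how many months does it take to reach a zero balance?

47 months

Monthly rate r = 21.6%/12 = 1.8% = 0.018.
While 5% of the post-interest balance exceeds £30.00, each month B ← (B·(1+r))·(1 − 0.05), i.e. B shrinks by the factor (1+r)·0.95 = 0.9671.
This holds for months 1–22. Entering month 23 the balance is £586.82; 5% of the post-interest balance is now below £30.00, so the flat £30.00 minimum applies from here.
From month 23 a fixed £30.00 at rate r clears £586.82 in 25 more payments. Total: 22 + 25 = 47 months.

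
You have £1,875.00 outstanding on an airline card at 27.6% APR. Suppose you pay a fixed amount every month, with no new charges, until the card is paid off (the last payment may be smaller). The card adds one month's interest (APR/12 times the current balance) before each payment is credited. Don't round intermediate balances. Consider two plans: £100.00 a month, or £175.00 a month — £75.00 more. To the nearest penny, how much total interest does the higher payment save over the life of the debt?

Monthly rate r = 27.6%/12 = 2.3% = 0.023.
At £100.00/mo: n = ⌈−ln(1 − rB₀/P)/ln(1+r)⌉ = 25 payments (last £81.82); total interest = total paid − £1,875.00 = £606.82.
At £175.00/mo: 13 payments (last £77.89); total interest £302.89.
Interest saved = £606.82 − £302.89 = £303.93.

£303.93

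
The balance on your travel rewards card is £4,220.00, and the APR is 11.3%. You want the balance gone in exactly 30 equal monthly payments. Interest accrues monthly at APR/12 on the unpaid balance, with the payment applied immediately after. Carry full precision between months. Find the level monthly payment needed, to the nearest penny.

£162.13

Monthly rate r = 11.3%/12 = 0.941667% = 0.00941667.
Level-payment amortization: P = B₀·r / (1 − (1+r)^(−n)) = 4220.00·0.00941667 / (1 − 1.00942^(−30)).
Denominator 1 − (1+r)^(−30) = 0.245106189.
P = 39.7383 / 0.245106189 ≈ 162.13.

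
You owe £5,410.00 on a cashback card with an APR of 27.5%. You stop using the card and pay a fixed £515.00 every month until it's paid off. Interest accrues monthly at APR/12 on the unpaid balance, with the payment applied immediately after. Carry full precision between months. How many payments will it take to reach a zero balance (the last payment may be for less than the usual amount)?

Monthly rate r = 27.5%/12 = 2.29167% = 0.0229167.
Recurrence: B ← B·(1+r) − £515.00.
Month 1: interest £123.98; balance after payment £5,018.98.
Month 2: interest £115.02; balance after payment £4,619.00.
Closed form: n = −ln(1 − rB₀/P)/ln(1+r) = −ln(0.75926)/ln(1.02292) ≈ 12.155, so the balance reaches zero during payment 13.

13 months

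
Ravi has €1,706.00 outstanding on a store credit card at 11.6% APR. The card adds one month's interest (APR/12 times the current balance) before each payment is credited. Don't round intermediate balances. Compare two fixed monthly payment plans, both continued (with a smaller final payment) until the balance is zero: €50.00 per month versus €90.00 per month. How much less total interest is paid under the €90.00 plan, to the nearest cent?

€186.56

Monthly rate r = 11.6%/12 = 0.966667% = 0.00966667.
At €50.00/mo: n = ⌈−ln(1 − rB₀/P)/ln(1+r)⌉ = 42 payments (last €30.14); total interest = total paid − €1,706.00 = €374.14.
At €90.00/mo: 22 payments (last €3.58); total interest €187.58.
Interest saved = €374.14 − €187.58 = €186.56.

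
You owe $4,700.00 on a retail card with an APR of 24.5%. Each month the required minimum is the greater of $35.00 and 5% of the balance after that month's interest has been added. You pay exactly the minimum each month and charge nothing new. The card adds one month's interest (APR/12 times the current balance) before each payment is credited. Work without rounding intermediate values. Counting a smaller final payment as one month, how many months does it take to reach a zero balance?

88 months

Monthly rate r = 24.5%/12 = 2.04167% = 0.0204167.
While 5% of the post-interest balance exceeds $35.00, each month B ← (B·(1+r))·(1 − 0.05), i.e. B shrinks by the factor (1+r)·0.95 = 0.9694.
This holds for months 1–62. Entering month 63 the balance is $684.18; 5% of the post-interest balance is now below $35.00, so the flat $35.00 minimum applies from here.
From month 63 a fixed $35.00 at rate r clears $684.18 in 26 more payments. Total: 62 + 26 = 88 months.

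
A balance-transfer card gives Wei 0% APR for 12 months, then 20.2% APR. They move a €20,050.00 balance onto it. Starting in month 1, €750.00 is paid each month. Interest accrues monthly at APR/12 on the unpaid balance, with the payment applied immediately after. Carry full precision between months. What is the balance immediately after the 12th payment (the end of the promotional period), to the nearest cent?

Promo months 1–12 at r₀ = 0%/12 = 0; months 13+ at r₁ = 20.2%/12 = 0.0168333.
After month 12 (no interest yet): B = €20,050.00 − 12·€750.00 = €11,050.00.

€11,050.00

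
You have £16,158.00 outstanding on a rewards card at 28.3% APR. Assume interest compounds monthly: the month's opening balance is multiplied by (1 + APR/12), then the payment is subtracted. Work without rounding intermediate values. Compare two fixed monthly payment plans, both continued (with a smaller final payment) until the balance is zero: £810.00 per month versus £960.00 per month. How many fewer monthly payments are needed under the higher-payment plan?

Monthly rate r = 28.3%/12 = 2.35833% = 0.0235833.
At £810.00/mo: n = ⌈−ln(1 − rB₀/P)/ln(1+r)⌉ = 28 payments (last £222.83); total interest = total paid − £16,158.00 = £5,934.83.
At £960.00/mo: 22 payments (last £670.92); total interest £4,672.92.
Payments saved = 28 − 22 = 6.

6 fewer payments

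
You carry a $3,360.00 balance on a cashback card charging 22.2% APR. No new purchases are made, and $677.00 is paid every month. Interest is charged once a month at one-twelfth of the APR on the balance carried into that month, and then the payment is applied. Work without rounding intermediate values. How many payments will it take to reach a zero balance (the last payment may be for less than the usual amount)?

Monthly rate r = 22.2%/12 = 1.85% = 0.0185.
Recurrence: B ← B·(1+r) − $677.00.
Month 1: interest $62.16; balance after payment $2,745.16.
Month 2: interest $50.79; balance after payment $2,118.95.
Month 3: interest $39.20; balance after payment $1,481.15.
Month 4: interest $27.40; balance after payment $831.55.
Month 5: interest $15.38; balance after payment $169.93.
Month 6: interest $3.14; balance after payment $0.00.

6 payments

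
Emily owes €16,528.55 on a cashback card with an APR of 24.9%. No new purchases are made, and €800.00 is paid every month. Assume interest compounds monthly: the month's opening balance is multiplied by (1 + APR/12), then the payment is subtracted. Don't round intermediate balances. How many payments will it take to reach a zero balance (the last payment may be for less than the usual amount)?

Monthly rate r = 24.9%/12 = 2.075% = 0.02075.
Recurrence: B ← B·(1+r) − €800.00.
Month 1: interest €342.97; balance after payment €16,071.52.
Month 2: interest €333.48; balance after payment €15,605.00.
Closed form: n = −ln(1 − rB₀/P)/ln(1+r) = −ln(0.57129)/ln(1.02075) ≈ 27.260, so the balance reaches zero during payment 28.

28 payments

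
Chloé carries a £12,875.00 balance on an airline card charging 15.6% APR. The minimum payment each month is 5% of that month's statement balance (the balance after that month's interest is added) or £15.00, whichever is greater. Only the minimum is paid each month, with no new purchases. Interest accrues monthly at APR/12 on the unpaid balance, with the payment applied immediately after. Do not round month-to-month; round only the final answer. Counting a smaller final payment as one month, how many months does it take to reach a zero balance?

122 months

Monthly rate r = 15.6%/12 = 1.3% = 0.013.
While 5% of the post-interest balance exceeds £15.00, each month B ← (B·(1+r))·(1 − 0.05), i.e. B shrinks by the factor (1+r)·0.95 = 0.96235.
This holds for months 1–99. Entering month 100 the balance is £288.22; 5% of the post-interest balance is now below £15.00, so the flat £15.00 minimum applies from here.
From month 100 a fixed £15.00 at rate r clears £288.22 in 23 more payments. Total: 99 + 23 = 122 months.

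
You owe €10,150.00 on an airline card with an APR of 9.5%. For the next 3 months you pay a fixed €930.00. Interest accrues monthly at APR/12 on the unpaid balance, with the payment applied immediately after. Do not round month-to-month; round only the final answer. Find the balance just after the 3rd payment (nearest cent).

€7,580.83

Monthly rate r = 9.5%/12 = 0.791667% = 0.00791667.
Each month: B ← B·(1+r) − €930.00.
Month 1: interest €80.35; balance after payment €9,300.35.
Month 2: interest €73.63; balance after payment €8,443.98.
Month 3: interest €66.85; balance after payment €7,580.83.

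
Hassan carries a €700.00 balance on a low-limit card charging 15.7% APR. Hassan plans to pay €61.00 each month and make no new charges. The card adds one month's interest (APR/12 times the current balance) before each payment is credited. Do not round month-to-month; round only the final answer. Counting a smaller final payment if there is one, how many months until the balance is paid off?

13 payments

Monthly rate r = 15.7%/12 = 1.30833% = 0.0130833.
Recurrence: B ← B·(1+r) − €61.00.
Month 1: interest €9.16; balance after payment €648.16.
Month 2: interest €8.48; balance after payment €595.64.
Closed form: n = −ln(1 − rB₀/P)/ln(1+r) = −ln(0.84986)/ln(1.01308) ≈ 12.515, so the balance reaches zero during payment 13.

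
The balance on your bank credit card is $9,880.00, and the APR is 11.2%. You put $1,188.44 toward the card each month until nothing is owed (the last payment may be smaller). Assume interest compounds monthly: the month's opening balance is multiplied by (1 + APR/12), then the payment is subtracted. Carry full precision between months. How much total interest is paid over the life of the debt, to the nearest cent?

Monthly rate r = 11.2%/12 = 0.933333% = 0.00933333.
Payoff takes n = ⌈−ln(1 − rB₀/P)/ln(1+r)⌉ = ⌈8.694⌉ = 9 payments; the last is $825.93.
Total paid = 8·$1,188.44 + $825.93 = $10,333.45.
Total interest = total paid − principal = $10,333.45 − $9,880.00 = $453.45.

$453.45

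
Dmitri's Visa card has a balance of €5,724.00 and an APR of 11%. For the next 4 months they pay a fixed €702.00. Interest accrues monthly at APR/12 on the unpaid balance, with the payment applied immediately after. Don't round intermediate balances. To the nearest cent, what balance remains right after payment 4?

Monthly rate r = 11%/12 = 0.916667% = 0.00916667.
Each month: B ← B·(1+r) − €702.00.
Month 1: interest €52.47; balance after payment €5,074.47.
Month 2: interest €46.52; balance after payment €4,418.99.
Month 3: interest €40.51; balance after payment €3,757.49.
Month 4: interest €34.44; balance after payment €3,089.94.

€3,089.94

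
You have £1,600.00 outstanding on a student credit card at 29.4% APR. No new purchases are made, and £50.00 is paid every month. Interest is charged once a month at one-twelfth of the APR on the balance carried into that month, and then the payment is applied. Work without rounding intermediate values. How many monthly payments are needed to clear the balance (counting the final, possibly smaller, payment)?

Monthly rate r = 29.4%/12 = 2.45% = 0.0245.
Recurrence: B ← B·(1+r) − £50.00.
Month 1: interest £39.20; balance after payment £1,589.20.
Month 2: interest £38.94; balance after payment £1,578.14.
Closed form: n = −ln(1 − rB₀/P)/ln(1+r) = −ln(0.216)/ln(1.0245) ≈ 63.313, so the balance reaches zero during payment 64.

64 payments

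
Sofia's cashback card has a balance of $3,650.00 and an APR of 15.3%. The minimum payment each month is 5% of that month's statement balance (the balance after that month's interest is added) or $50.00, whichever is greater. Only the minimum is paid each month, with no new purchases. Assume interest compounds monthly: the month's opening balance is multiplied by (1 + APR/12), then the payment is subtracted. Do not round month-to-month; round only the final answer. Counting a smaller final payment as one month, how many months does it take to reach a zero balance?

Monthly rate r = 15.3%/12 = 1.275% = 0.01275.
While 5% of the post-interest balance exceeds $50.00, each month B ← (B·(1+r))·(1 − 0.05), i.e. B shrinks by the factor (1+r)·0.95 = 0.96211.
This holds for months 1–34. Entering month 35 the balance is $981.68; 5% of the post-interest balance is now below $50.00, so the flat $50.00 minimum applies from here.
From month 35 a fixed $50.00 at rate r clears $981.68 in 23 more payments. Total: 34 + 23 = 57 months.

57 months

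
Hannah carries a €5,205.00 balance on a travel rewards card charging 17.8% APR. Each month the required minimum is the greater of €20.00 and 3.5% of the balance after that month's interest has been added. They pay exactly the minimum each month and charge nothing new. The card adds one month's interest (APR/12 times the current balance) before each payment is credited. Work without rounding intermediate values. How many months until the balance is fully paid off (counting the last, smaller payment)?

144 months

Monthly rate r = 17.8%/12 = 1.48333% = 0.0148333.
While 3.5% of the post-interest balance exceeds €20.00, each month B ← (B·(1+r))·(1 − 0.035), i.e. B shrinks by the factor (1+r)·0.965 = 0.97931.
This holds for months 1–107. Entering month 108 the balance is €556.00; 3.5% of the post-interest balance is now below €20.00, so the flat €20.00 minimum applies from here.
From month 108 a fixed €20.00 at rate r clears €556.00 in 37 more payments. Total: 107 + 37 = 144 months.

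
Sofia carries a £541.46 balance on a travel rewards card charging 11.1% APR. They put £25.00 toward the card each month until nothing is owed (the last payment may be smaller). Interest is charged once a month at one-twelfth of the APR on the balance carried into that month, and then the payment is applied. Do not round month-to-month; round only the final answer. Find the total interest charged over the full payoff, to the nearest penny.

Monthly rate r = 11.1%/12 = 0.925% = 0.00925.
Payoff takes n = ⌈−ln(1 − rB₀/P)/ln(1+r)⌉ = ⌈24.281⌉ = 25 payments; the last is £7.05.
Total paid = 24·£25.00 + £7.05 = £607.05.
Total interest = total paid − principal = £607.05 − £541.46 = £65.59.

£65.59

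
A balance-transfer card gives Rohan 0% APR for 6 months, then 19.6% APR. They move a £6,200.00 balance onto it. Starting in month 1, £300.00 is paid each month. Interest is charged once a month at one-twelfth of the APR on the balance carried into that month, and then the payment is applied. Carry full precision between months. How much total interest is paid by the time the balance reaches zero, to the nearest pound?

Promo months 1–6 at r₀ = 0%/12 = 0; months 7+ at r₁ = 19.6%/12 = 0.0163333.
After month 6 (no interest yet): B = £6,200.00 − 6·£300.00 = £4,400.00.
Then at r₁ with £300.00/mo: n₂ = −ln(1 − r₁·B/P)/ln(1+r₁) ≈ 16.90 → 17 more payments.
Total paid = 22·£300.00 + £271.12 = £6,871.12; interest = £6,871.12 − £6,200.00 = £671.12.

£671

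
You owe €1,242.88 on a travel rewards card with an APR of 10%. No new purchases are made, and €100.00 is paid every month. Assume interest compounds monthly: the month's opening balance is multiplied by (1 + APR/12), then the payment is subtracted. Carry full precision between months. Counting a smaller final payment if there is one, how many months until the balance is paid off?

14 payments

Monthly rate r = 10%/12 = 0.833333% = 0.00833333.
Recurrence: B ← B·(1+r) − €100.00.
Month 1: interest €10.36; balance after payment €1,153.24.
Month 2: interest €9.61; balance after payment €1,062.85.
Closed form: n = −ln(1 − rB₀/P)/ln(1+r) = −ln(0.89643)/ln(1.00833) ≈ 13.175, so the balance reaches zero during payment 14.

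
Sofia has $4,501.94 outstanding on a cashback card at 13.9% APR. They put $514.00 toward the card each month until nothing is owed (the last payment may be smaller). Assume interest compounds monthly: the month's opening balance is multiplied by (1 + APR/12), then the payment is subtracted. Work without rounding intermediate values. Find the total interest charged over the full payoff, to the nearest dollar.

$273

Monthly rate r = 13.9%/12 = 1.15833% = 0.0115833.
Payoff takes n = ⌈−ln(1 − rB₀/P)/ln(1+r)⌉ = ⌈9.289⌉ = 10 payments; the last is $149.09.
Total paid = 9·$514.00 + $149.09 = $4,775.09.
Total interest = total paid − principal = $4,775.09 − $4,501.94 = $273.15.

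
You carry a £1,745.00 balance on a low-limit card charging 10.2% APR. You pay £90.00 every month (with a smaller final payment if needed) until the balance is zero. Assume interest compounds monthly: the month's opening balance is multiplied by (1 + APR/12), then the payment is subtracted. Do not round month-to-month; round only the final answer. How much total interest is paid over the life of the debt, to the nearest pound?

Monthly rate r = 10.2%/12 = 0.85% = 0.0085.
Payoff takes n = ⌈−ln(1 − rB₀/P)/ln(1+r)⌉ = ⌈21.277⌉ = 22 payments; the last is £25.01.
Total paid = 21·£90.00 + £25.01 = £1,915.01.
Total interest = total paid − principal = £1,915.01 − £1,745.00 = £170.01.

£170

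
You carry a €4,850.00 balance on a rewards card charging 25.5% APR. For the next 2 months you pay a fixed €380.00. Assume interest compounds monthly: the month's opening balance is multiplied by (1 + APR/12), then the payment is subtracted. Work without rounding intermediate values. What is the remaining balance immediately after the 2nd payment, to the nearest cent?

€4,290.24

Monthly rate r = 25.5%/12 = 2.125% = 0.02125.
Each month: B ← B·(1+r) − €380.00.
Month 1: interest €103.06; balance after payment €4,573.06.
Month 2: interest €97.18; balance after payment €4,290.24.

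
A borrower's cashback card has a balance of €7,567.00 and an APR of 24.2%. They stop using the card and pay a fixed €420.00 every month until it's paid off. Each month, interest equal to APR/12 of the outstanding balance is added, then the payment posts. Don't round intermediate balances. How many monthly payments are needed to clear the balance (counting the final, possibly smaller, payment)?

23 months

Monthly rate r = 24.2%/12 = 2.01667% = 0.0201667.
Recurrence: B ← B·(1+r) − €420.00.
Month 1: interest €152.60; balance after payment €7,299.60.
Month 2: interest €147.21; balance after payment €7,026.81.
Closed form: n = −ln(1 − rB₀/P)/ln(1+r) = −ln(0.63666)/ln(1.02017) ≈ 22.614, so the balance reaches zero during payment 23.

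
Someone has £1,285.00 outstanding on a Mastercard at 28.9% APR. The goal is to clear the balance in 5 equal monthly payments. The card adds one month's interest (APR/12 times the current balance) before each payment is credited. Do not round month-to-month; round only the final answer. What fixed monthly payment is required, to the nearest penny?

Monthly rate r = 28.9%/12 = 2.40833% = 0.0240833.
Level-payment amortization: P = B₀·r / (1 − (1+r)^(−n)) = 1285.00·0.0240833 / (1 − 1.02408^(−5)).
Denominator 1 − (1+r)^(−5) = 0.112182893.
P = 30.9471 / 0.112182893 ≈ 275.86.

£275.86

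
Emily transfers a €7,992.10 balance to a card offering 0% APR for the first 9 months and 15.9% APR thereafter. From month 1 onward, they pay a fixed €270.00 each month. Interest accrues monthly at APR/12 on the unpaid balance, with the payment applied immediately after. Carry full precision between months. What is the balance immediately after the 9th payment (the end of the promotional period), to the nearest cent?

Promo months 1–9 at r₀ = 0%/12 = 0; months 10+ at r₁ = 15.9%/12 = 0.01325.
After month 9 (no interest yet): B = €7,992.10 − 9·€270.00 = €5,562.10.

€5,562.10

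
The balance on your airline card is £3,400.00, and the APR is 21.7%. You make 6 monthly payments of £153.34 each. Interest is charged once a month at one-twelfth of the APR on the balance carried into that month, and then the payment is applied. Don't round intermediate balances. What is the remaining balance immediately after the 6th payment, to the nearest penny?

£2,823.33

Monthly rate r = 21.7%/12 = 1.80833% = 0.0180833.
Each month: B ← B·(1+r) − £153.34.
Month 1: interest £61.48; balance after payment £3,308.14.
Month 2: interest £59.82; balance after payment £3,214.63.
Month 3: interest £58.13; balance after payment £3,119.42.
Month 4: interest £56.41; balance after payment £3,022.49.
Month 5: interest £54.66; balance after payment £2,923.80.
Month 6: interest £52.87; balance after payment £2,823.33.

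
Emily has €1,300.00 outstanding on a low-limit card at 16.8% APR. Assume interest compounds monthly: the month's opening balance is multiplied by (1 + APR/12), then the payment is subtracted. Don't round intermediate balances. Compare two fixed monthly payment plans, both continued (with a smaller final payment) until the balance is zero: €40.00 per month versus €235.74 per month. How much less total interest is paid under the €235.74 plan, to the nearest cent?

€383.72

Monthly rate r = 16.8%/12 = 1.4% = 0.014.
At €40.00/mo: n = ⌈−ln(1 − rB₀/P)/ln(1+r)⌉ = 44 payments (last €26.37); total interest = total paid − €1,300.00 = €446.37.
At €235.74/mo: 6 payments (last €183.95); total interest €62.65.
Interest saved = €446.37 − €62.65 = €383.72.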